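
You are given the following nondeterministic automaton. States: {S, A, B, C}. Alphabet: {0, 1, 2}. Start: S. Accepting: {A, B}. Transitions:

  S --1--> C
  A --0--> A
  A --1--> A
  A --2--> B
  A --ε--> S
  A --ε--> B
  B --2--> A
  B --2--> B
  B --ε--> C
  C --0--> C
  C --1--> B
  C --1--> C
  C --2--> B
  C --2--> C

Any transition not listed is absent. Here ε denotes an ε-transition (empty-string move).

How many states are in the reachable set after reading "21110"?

Start in {S}.
Read '2': {S} → ∅.
The set is empty and remains empty for the remaining 4 symbols.
That set has 0 states.

0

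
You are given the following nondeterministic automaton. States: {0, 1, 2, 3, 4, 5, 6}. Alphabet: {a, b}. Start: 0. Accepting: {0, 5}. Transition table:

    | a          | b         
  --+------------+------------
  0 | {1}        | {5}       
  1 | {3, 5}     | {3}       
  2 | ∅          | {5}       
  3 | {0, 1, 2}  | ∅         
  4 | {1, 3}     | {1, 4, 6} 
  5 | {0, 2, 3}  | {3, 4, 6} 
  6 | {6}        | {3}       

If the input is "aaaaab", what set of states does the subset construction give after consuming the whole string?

Start in {0}.
Read 'a': {0} → {1}.
Read 'a': {1} → {3, 5}.
Read 'a': {3, 5} → {0, 1, 2, 3}.
Read 'a': {0, 1, 2, 3} → {0, 1, 2, 3, 5}.
Read 'a': {0, 1, 2, 3, 5} → {0, 1, 2, 3, 5}.
Read 'b': {0, 1, 2, 3, 5} → {3, 4, 5, 6}.

{3, 4, 5, 6}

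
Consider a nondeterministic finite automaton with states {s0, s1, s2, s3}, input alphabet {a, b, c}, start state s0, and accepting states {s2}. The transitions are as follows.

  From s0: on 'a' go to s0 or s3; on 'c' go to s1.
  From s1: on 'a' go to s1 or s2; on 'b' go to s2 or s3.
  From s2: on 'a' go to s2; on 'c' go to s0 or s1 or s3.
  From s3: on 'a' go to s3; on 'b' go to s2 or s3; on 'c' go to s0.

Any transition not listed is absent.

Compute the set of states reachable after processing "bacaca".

∅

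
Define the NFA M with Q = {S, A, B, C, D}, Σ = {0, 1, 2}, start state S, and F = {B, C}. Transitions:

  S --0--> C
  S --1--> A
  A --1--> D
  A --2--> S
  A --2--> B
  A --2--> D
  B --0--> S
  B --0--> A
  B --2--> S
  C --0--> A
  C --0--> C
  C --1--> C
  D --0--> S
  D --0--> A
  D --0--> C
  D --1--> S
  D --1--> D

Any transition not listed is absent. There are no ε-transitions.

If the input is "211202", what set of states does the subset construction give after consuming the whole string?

Start in {S}.
Read '2': S→∅; now ∅.
The set is empty and remains empty for the remaining 5 symbols.

∅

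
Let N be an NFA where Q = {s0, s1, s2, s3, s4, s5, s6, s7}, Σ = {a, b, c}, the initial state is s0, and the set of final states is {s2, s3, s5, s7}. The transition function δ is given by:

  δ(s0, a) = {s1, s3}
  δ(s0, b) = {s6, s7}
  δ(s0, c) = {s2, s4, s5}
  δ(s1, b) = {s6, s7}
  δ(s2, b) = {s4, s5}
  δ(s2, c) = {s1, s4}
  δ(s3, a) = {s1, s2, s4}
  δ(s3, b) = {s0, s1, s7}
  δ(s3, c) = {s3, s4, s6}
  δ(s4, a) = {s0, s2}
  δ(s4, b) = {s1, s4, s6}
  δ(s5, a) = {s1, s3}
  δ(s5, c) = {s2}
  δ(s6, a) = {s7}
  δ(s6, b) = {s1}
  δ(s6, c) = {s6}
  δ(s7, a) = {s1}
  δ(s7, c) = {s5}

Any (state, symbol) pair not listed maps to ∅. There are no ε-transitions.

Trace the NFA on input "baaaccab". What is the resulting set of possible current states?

∅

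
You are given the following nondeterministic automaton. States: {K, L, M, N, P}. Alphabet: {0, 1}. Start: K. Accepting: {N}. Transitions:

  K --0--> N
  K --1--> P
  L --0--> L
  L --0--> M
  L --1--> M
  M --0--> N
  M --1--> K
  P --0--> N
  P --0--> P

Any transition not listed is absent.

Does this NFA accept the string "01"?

No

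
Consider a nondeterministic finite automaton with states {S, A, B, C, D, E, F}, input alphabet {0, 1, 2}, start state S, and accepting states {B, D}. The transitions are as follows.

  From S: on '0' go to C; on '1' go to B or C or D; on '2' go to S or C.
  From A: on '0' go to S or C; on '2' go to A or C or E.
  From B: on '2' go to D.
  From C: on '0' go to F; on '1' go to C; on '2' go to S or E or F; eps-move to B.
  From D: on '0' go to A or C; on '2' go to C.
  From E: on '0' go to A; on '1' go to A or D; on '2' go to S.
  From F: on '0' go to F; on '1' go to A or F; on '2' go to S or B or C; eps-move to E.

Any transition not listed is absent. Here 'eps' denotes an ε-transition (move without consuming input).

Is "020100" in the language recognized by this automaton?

Yes

Start in {S}.
Read '0': S→{C}; union {C}; ε-closure = {B, C}.
Read '2': B→{D}, C→{S, E, F}; now {S, D, E, F}.
Read '0': S→{C}, D→{A, C}, E→{A}, F→{F}; union {A, C, F}; ε-closure = {A, B, C, E, F}.
Read '1': A→∅, B→∅, C→{C}, E→{A, D}, F→{A, F}; union {A, C, D, F}; ε-closure = {A, B, C, D, E, F}.
Read '0': A→{S, C}, B→∅, C→{F}, D→{A, C}, E→{A}, F→{F}; union {S, A, C, F}; ε-closure = {S, A, B, C, E, F}.
Read '0': S→{C}, A→{S, C}, B→∅, C→{F}, E→{A}, F→{F}; union {S, A, C, F}; ε-closure = {S, A, B, C, E, F}.
The final set {S, A, B, C, E, F} contains the accepting state B.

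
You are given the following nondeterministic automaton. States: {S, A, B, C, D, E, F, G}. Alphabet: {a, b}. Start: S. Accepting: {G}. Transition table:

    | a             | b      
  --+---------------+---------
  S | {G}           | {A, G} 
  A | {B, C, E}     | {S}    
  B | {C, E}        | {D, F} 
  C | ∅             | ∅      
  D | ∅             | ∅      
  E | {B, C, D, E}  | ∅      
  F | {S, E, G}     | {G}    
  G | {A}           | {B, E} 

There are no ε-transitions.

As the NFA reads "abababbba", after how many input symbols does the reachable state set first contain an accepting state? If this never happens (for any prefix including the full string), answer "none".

Start in {S}.
Read 'a': {S} → {G}.
None of the earlier sets intersect F, but {G} does.

1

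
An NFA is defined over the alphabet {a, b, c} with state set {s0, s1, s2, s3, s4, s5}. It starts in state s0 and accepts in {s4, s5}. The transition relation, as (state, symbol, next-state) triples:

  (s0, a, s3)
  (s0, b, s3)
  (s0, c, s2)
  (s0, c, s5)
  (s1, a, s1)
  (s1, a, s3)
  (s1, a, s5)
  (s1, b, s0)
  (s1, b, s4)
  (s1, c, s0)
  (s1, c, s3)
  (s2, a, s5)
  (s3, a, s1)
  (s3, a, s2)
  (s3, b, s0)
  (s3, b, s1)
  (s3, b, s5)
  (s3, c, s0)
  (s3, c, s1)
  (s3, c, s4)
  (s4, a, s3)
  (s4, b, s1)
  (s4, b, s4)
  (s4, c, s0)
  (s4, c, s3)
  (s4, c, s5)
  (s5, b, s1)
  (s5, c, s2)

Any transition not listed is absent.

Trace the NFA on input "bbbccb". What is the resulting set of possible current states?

Start in {s0}.
Read 'b': s0→{s3}; now {s3}.
Read 'b': s3→{s0, s1, s5}; now {s0, s1, s5}.
Read 'b': s0→{s3}, s1→{s0, s4}, s5→{s1}; now {s0, s1, s3, s4}.
Read 'c': s0→{s2, s5}, s1→{s0, s3}, s3→{s0, s1, s4}, s4→{s0, s3, s5}; now {s0, s1, s2, s3, s4, s5}.
Read 'c': s0→{s2, s5}, s1→{s0, s3}, s2→∅, s3→{s0, s1, s4}, s4→{s0, s3, s5}, s5→{s2}; now {s0, s1, s2, s3, s4, s5}.
Read 'b': s0→{s3}, s1→{s0, s4}, s2→∅, s3→{s0, s1, s5}, s4→{s1, s4}, s5→{s1}; now {s0, s1, s3, s4, s5}.

{s0, s1, s3, s4, s5}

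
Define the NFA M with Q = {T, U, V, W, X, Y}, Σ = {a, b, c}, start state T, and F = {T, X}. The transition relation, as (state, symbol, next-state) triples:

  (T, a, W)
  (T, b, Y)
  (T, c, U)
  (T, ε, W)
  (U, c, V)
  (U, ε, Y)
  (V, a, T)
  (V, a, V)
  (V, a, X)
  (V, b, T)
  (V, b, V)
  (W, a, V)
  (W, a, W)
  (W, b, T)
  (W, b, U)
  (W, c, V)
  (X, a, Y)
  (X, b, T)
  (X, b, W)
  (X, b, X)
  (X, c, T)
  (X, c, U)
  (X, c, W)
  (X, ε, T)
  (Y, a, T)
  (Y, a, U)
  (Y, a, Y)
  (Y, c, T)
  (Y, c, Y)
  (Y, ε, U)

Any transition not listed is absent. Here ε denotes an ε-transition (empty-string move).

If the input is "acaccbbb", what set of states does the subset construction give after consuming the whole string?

{T, U, V, W, Y}

Start: ε-closure({T}) = {T, W}.
Read 'a': {T, W} → {V, W}.
Read 'c': {V, W} → {V}.
Read 'a': {V} → {T, V, W, X}.
Read 'c': {T, V, W, X} → {T, U, V, W, Y}.
Read 'c': {T, U, V, W, Y} → {T, U, V, W, Y}.
Read 'b': {T, U, V, W, Y} → {T, U, V, W, Y}.
Read 'b': {T, U, V, W, Y} → {T, U, V, W, Y}.
Read 'b': {T, U, V, W, Y} → {T, U, V, W, Y}.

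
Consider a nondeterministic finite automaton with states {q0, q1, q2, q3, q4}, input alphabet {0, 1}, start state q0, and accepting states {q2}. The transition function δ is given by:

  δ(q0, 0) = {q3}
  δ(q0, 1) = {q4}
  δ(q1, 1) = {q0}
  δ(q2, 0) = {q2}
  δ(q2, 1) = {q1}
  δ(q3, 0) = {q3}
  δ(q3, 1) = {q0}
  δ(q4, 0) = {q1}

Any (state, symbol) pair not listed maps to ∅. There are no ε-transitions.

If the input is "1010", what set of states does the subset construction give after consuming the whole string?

{q3}

Start in {q0}.
Read '1': {q0} → {q4}.
Read '0': {q4} → {q1}.
Read '1': {q1} → {q0}.
Read '0': {q0} → {q3}.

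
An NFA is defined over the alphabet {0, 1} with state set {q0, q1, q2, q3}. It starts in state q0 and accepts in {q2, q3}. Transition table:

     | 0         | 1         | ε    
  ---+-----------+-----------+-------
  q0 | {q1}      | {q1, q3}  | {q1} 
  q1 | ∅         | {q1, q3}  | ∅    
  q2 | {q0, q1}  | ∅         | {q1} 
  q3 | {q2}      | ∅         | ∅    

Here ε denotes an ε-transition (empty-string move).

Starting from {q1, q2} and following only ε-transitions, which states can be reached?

{q1, q2}

Begin with {q1, q2}.
No ε-moves leave this set, so the closure equals the set itself.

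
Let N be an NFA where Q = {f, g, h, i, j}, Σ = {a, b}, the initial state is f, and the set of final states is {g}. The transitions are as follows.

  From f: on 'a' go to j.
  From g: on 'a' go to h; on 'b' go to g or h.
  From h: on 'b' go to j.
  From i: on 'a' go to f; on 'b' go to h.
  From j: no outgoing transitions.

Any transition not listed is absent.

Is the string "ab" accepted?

No

Start in {f}.
Read 'a': f→{j}; now {j}.
Read 'b': j→∅; now ∅.
The final set ∅ contains no accepting state.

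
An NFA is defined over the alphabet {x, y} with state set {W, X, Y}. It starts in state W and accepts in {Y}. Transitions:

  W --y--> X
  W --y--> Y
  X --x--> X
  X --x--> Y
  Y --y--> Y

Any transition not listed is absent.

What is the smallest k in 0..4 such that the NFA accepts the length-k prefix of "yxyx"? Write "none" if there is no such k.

Start in {W}.
Read 'y': {W} → {X, Y}.
None of the earlier sets intersect F, but {X, Y} does.

1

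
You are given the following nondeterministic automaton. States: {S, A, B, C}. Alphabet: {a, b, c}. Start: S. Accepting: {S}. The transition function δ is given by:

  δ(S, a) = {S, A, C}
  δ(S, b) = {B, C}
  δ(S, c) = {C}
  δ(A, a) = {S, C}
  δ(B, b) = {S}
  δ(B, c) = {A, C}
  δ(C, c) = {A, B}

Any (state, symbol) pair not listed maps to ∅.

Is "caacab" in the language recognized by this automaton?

No

Start in {S}.
Read 'c': {S} → {C}.
Read 'a': {C} → ∅.
The set is empty and remains empty for the remaining 4 symbols.
The final set ∅ contains no accepting state.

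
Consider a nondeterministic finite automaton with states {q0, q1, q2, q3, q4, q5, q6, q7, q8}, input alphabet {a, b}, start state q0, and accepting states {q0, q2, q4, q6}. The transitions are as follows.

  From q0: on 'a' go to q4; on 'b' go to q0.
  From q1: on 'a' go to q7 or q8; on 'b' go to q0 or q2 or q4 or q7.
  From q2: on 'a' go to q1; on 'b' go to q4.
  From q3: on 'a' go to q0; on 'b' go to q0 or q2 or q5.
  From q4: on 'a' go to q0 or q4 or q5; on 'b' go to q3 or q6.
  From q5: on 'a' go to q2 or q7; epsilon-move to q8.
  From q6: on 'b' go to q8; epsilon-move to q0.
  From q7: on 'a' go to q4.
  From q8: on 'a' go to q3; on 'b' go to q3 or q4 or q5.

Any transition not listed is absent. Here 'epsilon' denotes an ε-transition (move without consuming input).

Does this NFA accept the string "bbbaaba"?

Start in {q0}.
Read 'b': {q0} → {q0}.
Read 'b': {q0} → {q0}.
Read 'b': {q0} → {q0}.
Read 'a': {q0} → {q4}.
Read 'a': {q4} → {q0, q4, q5, q8}.
Read 'b': {q0, q4, q5, q8} → {q0, q3, q4, q5, q6, q8}.
Read 'a': {q0, q3, q4, q5, q6, q8} → {q0, q2, q3, q4, q5, q7, q8}.
The final set {q0, q2, q3, q4, q5, q7, q8} contains the accepting states q0, q2, q4.

Yes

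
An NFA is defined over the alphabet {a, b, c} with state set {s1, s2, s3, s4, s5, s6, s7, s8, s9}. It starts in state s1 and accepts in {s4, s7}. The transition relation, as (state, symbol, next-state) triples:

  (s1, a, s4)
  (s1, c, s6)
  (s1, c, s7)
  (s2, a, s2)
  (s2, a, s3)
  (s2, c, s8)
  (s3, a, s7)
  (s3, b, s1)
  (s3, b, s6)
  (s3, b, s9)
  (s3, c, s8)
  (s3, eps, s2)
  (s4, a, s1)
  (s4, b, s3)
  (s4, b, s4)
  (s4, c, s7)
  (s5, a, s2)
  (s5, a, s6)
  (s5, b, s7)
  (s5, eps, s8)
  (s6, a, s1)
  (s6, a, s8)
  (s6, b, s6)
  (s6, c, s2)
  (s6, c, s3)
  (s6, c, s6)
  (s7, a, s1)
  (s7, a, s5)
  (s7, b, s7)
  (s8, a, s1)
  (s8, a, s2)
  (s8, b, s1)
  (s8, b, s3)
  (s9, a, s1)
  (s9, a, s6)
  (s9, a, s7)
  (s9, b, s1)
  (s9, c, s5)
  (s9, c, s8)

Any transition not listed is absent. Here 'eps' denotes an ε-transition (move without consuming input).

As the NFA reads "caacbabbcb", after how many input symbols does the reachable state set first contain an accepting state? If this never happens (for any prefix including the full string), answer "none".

Start in {s1}.
Read 'c': s1→{s6, s7}; now {s6, s7}.
None of the earlier sets intersect F, but {s6, s7} does.

1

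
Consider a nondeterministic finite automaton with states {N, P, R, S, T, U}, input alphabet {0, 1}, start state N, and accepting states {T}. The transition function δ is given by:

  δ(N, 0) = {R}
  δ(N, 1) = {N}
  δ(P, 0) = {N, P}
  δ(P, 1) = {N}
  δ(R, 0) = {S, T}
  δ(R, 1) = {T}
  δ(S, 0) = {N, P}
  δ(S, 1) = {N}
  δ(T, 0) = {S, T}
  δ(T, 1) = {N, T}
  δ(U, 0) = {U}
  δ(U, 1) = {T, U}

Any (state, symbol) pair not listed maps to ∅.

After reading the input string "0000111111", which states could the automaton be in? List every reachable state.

Start in {N}.
Read '0': {N} → {R}.
Read '0': {R} → {S, T}.
Read '0': {S, T} → {N, P, S, T}.
Read '0': {N, P, S, T} → {N, P, R, S, T}.
Read '1': {N, P, R, S, T} → {N, T}.
Read '1': {N, T} → {N, T}.
Read '1': {N, T} → {N, T}.
Read '1': {N, T} → {N, T}.
Read '1': {N, T} → {N, T}.
Read '1': {N, T} → {N, T}.

{N, T}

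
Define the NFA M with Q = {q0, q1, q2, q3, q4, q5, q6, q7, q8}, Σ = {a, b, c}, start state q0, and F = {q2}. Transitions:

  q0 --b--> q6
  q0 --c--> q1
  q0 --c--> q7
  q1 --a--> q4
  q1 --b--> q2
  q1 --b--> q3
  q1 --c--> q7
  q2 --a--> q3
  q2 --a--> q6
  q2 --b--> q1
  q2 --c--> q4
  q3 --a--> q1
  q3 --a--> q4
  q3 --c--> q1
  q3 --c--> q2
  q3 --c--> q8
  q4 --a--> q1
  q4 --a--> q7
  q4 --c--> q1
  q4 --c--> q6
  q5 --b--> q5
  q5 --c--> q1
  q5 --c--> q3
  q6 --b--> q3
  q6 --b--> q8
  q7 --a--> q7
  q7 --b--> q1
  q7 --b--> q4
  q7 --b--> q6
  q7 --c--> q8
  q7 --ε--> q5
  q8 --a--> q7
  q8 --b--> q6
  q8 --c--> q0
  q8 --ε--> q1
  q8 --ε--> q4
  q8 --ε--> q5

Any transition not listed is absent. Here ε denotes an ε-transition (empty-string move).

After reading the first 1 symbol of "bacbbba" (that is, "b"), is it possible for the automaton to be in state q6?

Yes

Start in {q0}.
Read 'b': q0→{q6}; now {q6}.
State q6 is in {q6}.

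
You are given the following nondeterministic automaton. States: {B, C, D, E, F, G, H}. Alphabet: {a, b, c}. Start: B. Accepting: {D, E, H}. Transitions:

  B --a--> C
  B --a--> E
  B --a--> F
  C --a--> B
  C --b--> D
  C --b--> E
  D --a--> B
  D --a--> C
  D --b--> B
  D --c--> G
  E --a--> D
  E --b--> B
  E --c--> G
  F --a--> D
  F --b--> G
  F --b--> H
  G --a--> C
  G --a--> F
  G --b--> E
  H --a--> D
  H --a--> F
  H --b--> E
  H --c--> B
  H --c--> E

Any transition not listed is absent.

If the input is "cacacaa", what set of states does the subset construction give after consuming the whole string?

∅

Start in {B}.
Read 'c': {B} → ∅.
The set is empty and remains empty for the remaining 6 symbols.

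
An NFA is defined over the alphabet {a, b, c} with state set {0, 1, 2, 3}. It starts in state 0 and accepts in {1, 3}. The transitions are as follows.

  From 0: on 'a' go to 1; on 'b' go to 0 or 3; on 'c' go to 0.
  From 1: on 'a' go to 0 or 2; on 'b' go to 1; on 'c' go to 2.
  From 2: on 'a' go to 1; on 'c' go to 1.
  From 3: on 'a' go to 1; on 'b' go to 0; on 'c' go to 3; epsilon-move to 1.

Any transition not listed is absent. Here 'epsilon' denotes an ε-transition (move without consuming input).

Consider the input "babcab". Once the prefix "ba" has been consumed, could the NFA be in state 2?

Yes

Start in {0}.
Read 'b': 0→{0, 3}; union {0, 3}; ε-closure = {0, 1, 3}.
Read 'a': 0→{1}, 1→{0, 2}, 3→{1}; now {0, 1, 2}.
State 2 is in {0, 1, 2}.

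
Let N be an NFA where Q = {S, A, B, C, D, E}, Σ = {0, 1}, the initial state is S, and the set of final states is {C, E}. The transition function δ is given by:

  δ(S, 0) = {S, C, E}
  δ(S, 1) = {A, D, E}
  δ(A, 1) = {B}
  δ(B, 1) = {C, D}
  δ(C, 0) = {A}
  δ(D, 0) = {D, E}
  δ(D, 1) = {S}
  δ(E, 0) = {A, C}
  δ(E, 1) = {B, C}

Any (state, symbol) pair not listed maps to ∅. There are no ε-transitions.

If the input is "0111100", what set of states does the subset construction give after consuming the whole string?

{S, A, C, D, E}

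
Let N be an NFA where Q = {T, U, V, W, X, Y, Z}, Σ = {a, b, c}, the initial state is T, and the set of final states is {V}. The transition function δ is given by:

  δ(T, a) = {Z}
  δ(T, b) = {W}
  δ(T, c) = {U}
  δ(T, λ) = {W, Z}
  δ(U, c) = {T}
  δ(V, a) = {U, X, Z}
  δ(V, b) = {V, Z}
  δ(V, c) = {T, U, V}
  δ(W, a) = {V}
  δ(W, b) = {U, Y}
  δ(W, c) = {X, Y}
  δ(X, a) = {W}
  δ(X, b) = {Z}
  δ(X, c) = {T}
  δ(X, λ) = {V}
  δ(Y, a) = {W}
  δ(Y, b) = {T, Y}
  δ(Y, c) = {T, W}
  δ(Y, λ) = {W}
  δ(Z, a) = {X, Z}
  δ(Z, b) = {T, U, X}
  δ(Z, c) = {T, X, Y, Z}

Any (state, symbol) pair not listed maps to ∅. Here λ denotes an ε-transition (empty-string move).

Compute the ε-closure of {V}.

{V}

Begin with {V}.
No ε-moves leave this set, so the closure equals the set itself.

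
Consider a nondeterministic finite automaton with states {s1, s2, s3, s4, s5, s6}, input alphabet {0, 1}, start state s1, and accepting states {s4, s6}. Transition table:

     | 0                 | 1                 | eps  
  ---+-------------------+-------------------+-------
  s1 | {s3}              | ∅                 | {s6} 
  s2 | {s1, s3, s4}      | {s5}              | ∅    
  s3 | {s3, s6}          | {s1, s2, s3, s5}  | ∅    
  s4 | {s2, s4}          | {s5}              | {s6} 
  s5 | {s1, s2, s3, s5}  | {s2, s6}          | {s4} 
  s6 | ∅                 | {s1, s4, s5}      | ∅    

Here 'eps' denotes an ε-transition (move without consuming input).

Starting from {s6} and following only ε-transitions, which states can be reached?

{s6}

Begin with {s6}.
No ε-moves leave this set, so the closure equals the set itself.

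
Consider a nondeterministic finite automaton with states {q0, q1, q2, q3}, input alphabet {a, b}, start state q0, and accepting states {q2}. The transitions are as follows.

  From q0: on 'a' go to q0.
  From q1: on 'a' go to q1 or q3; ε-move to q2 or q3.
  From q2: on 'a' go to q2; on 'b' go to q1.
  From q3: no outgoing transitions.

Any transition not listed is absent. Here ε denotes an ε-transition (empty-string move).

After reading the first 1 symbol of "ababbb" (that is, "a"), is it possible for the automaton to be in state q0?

Yes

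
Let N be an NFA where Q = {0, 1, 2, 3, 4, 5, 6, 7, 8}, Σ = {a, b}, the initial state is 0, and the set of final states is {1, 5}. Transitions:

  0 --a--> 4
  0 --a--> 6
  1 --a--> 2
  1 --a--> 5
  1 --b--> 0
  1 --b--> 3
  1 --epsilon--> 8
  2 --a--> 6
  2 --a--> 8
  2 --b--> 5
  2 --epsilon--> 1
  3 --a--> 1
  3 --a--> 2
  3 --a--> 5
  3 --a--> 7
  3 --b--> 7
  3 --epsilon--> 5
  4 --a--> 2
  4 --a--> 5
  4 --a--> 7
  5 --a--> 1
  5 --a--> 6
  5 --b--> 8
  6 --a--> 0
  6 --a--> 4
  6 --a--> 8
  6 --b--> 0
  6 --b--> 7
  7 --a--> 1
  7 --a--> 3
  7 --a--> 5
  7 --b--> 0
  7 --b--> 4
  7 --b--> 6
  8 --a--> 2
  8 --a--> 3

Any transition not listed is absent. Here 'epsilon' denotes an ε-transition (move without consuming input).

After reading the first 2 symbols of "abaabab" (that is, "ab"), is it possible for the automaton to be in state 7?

Yes

Start in {0}.
Read 'a': {0} → {4, 6}.
Read 'b': {4, 6} → {0, 7}.
State 7 is in {0, 7}.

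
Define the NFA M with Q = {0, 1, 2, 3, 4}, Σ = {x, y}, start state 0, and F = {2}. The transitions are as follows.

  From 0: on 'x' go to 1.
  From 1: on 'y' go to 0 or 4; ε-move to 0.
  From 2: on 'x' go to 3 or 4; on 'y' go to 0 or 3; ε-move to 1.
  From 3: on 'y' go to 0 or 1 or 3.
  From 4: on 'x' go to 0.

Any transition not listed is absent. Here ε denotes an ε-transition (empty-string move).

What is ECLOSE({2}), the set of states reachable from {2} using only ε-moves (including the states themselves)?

Begin with {2}.
ε-move 2 → 1; add 1.
ε-move 1 → 0; add 0.

{0, 1, 2}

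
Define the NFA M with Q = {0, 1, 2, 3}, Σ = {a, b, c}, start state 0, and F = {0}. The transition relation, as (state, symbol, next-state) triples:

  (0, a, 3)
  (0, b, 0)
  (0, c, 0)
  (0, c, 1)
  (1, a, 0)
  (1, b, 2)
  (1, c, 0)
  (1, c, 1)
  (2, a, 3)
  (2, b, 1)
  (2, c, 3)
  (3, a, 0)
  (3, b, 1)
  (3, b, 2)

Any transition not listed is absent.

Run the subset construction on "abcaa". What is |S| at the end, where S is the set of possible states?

Start in {0}.
Read 'a': {0} → {3}.
Read 'b': {3} → {1, 2}.
Read 'c': {1, 2} → {0, 1, 3}.
Read 'a': {0, 1, 3} → {0, 3}.
Read 'a': {0, 3} → {0, 3}.
That set has 2 states.

2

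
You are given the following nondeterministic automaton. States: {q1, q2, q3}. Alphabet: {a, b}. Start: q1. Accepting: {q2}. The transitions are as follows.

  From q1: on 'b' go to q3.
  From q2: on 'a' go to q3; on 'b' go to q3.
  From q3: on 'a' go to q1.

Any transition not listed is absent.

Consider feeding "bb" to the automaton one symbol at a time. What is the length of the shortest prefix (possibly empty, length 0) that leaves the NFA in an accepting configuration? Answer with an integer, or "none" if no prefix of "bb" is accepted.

none

Start in {q1}.
Read 'b': {q1} → {q3}.
Read 'b': {q3} → ∅.
No reachable set along the way intersects F.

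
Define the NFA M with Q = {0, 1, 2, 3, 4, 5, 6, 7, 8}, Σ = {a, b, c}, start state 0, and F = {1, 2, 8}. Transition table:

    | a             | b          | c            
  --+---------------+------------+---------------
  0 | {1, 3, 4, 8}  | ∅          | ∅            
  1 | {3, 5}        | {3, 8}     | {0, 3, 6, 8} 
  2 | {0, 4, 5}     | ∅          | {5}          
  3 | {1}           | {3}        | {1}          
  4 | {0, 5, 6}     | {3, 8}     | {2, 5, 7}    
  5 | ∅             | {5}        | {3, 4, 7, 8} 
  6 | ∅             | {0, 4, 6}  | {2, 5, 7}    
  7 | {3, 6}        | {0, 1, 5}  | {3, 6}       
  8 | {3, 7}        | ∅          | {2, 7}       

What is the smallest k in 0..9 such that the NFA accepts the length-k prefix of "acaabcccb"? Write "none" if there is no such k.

Start in {0}.
Read 'a': {0} → {1, 3, 4, 8}.
None of the earlier sets intersect F, but {1, 3, 4, 8} does.

1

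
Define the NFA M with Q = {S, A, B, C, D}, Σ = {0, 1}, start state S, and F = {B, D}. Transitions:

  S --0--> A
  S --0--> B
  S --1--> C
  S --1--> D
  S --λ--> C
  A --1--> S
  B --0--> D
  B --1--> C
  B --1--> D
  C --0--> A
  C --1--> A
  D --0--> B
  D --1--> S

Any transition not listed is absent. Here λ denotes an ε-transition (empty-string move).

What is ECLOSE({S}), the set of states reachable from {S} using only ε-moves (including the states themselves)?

Begin with {S}.
ε-move S → C; add C.

{S, C}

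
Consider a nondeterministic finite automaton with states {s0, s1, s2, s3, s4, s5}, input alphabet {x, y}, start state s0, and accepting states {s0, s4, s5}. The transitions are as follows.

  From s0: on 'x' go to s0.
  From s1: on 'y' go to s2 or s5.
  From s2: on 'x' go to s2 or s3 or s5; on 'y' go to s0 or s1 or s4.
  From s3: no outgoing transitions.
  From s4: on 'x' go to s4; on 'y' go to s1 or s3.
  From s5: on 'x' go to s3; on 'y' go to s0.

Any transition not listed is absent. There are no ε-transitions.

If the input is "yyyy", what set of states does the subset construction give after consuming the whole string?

∅

Start in {s0}.
Read 'y': s0→∅; now ∅.
The set is empty and remains empty for the remaining 3 symbols.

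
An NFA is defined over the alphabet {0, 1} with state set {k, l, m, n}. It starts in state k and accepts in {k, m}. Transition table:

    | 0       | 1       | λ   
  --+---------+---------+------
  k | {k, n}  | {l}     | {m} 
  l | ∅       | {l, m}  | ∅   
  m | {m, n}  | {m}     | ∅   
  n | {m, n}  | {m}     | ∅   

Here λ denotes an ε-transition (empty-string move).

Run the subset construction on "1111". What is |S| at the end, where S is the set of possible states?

Start: ε-closure({k}) = {k, m}.
Read '1': {k, m} → {l, m}.
Read '1': {l, m} → {l, m}.
Read '1': {l, m} → {l, m}.
Read '1': {l, m} → {l, m}.
That set has 2 states.

2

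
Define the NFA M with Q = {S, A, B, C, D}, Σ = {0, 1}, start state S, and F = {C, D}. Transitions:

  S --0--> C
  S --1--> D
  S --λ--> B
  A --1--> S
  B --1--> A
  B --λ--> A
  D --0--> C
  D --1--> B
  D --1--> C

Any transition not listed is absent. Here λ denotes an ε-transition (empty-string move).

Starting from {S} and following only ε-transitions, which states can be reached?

{S, A, B}

Begin with {S}.
ε-move S → B; add B.
ε-move B → A; add A.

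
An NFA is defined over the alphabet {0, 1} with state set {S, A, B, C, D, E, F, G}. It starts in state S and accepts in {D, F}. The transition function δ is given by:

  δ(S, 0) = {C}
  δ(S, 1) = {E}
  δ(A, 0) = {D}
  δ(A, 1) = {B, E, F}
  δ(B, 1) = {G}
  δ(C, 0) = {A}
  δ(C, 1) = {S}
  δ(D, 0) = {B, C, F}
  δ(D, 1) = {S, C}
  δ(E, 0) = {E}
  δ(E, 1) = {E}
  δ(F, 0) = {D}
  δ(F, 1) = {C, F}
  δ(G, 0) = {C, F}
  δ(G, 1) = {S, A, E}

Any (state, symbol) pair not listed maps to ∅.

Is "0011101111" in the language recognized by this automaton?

Yes

Start in {S}.
Read '0': {S} → {C}.
Read '0': {C} → {A}.
Read '1': {A} → {B, E, F}.
Read '1': {B, E, F} → {C, E, F, G}.
Read '1': {C, E, F, G} → {S, A, C, E, F}.
Read '0': {S, A, C, E, F} → {A, C, D, E}.
Read '1': {A, C, D, E} → {S, B, C, E, F}.
Read '1': {S, B, C, E, F} → {S, C, E, F, G}.
Read '1': {S, C, E, F, G} → {S, A, C, E, F}.
Read '1': {S, A, C, E, F} → {S, B, C, E, F}.
The final set {S, B, C, E, F} contains the accepting state F.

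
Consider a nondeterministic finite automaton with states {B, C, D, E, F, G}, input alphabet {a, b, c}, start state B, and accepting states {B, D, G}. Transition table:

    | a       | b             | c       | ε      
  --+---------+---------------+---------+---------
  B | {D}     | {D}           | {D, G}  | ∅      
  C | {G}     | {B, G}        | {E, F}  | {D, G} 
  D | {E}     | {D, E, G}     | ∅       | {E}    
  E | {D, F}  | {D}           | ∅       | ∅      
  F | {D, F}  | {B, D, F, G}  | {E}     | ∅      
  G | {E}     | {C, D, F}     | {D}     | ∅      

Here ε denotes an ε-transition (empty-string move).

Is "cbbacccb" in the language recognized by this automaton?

No

Start in {B}.
Read 'c': B→{D, G}; union {D, G}; ε-closure = {D, E, G}.
Read 'b': D→{D, E, G}, E→{D}, G→{C, D, F}; now {C, D, E, F, G}.
Read 'b': C→{B, G}, D→{D, E, G}, E→{D}, F→{B, D, F, G}, G→{C, D, F}; now {B, C, D, E, F, G}.
Read 'a': B→{D}, C→{G}, D→{E}, E→{D, F}, F→{D, F}, G→{E}; now {D, E, F, G}.
Read 'c': D→∅, E→∅, F→{E}, G→{D}; now {D, E}.
Read 'c': D→∅, E→∅; now ∅.
The set is empty and remains empty for the remaining 2 symbols.
The final set ∅ contains no accepting state.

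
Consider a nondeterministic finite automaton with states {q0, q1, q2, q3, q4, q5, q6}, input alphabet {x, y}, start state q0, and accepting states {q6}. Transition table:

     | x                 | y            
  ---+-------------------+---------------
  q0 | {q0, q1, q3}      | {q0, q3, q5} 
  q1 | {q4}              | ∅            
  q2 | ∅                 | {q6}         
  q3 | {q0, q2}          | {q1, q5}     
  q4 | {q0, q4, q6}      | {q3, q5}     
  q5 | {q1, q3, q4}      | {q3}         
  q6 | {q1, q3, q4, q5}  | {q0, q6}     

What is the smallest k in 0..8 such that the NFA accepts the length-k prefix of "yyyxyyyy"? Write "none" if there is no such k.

5

Start in {q0}.
Read 'y': q0→{q0, q3, q5}; now {q0, q3, q5}.
Read 'y': q0→{q0, q3, q5}, q3→{q1, q5}, q5→{q3}; now {q0, q1, q3, q5}.
Read 'y': q0→{q0, q3, q5}, q1→∅, q3→{q1, q5}, q5→{q3}; now {q0, q1, q3, q5}.
Read 'x': q0→{q0, q1, q3}, q1→{q4}, q3→{q0, q2}, q5→{q1, q3, q4}; now {q0, q1, q2, q3, q4}.
Read 'y': q0→{q0, q3, q5}, q1→∅, q2→{q6}, q3→{q1, q5}, q4→{q3, q5}; now {q0, q1, q3, q5, q6}.
None of the earlier sets intersect F, but {q0, q1, q3, q5, q6} does.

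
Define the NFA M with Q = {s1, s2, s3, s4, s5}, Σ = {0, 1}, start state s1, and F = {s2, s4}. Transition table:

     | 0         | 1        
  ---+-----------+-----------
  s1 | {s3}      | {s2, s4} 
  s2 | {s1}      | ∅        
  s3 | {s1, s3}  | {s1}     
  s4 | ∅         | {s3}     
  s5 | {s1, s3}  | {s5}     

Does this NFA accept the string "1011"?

No

Start in {s1}.
Read '1': s1→{s2, s4}; now {s2, s4}.
Read '0': s2→{s1}, s4→∅; now {s1}.
Read '1': s1→{s2, s4}; now {s2, s4}.
Read '1': s2→∅, s4→{s3}; now {s3}.
The final set {s3} contains no accepting state.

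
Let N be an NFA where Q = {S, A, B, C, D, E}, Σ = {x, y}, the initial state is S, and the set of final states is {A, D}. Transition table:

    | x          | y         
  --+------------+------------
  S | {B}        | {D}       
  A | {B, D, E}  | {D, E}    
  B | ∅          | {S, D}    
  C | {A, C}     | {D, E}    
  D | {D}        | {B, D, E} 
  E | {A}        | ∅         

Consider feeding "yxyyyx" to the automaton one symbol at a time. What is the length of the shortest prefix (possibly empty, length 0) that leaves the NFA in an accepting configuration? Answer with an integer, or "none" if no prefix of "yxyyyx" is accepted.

1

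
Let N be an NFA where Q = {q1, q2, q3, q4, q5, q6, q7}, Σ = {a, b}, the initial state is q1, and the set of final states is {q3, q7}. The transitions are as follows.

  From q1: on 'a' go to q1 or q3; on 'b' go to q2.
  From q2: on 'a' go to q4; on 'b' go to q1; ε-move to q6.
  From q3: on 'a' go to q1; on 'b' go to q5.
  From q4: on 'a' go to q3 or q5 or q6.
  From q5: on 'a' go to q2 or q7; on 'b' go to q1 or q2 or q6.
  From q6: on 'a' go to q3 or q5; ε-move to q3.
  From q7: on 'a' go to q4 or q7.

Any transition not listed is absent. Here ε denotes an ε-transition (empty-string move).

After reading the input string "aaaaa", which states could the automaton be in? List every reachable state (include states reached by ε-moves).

Start in {q1}.
Read 'a': {q1} → {q1, q3}.
Read 'a': {q1, q3} → {q1, q3}.
Read 'a': {q1, q3} → {q1, q3}.
Read 'a': {q1, q3} → {q1, q3}.
Read 'a': {q1, q3} → {q1, q3}.

{q1, q3}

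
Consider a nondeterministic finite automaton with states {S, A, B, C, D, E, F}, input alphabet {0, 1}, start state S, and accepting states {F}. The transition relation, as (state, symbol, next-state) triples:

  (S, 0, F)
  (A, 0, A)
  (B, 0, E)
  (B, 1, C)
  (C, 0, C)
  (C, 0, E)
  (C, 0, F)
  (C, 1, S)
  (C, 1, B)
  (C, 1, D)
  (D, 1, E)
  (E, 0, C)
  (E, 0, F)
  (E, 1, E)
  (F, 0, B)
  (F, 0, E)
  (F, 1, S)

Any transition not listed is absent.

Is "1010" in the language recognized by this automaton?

No

Start in {S}.
Read '1': {S} → ∅.
The set is empty and remains empty for the remaining 3 symbols.
The final set ∅ contains no accepting state.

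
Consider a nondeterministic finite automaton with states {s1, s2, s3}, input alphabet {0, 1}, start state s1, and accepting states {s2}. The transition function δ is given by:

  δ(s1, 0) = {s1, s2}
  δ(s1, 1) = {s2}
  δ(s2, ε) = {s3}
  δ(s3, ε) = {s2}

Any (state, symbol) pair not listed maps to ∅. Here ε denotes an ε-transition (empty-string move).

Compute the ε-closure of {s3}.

{s2, s3}

Begin with {s3}.
ε-move s3 → s2; add s2.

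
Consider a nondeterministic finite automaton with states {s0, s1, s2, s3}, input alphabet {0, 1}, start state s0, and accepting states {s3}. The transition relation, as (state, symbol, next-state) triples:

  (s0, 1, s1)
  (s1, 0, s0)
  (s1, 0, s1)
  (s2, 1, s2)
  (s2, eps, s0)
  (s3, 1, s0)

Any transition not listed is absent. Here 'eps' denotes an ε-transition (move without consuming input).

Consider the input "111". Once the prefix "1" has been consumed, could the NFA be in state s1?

Yes

Start in {s0}.
Read '1': {s0} → {s1}.
State s1 is in {s1}.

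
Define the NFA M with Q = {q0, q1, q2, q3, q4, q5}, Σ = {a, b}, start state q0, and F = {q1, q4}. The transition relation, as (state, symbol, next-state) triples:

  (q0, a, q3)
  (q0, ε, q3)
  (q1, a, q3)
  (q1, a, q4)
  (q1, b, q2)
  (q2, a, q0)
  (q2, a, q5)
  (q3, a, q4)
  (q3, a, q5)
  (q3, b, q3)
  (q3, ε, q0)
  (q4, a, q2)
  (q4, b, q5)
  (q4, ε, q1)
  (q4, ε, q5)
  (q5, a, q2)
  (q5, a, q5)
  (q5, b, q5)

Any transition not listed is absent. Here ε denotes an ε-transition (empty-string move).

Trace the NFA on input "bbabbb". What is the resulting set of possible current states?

{q0, q3, q5}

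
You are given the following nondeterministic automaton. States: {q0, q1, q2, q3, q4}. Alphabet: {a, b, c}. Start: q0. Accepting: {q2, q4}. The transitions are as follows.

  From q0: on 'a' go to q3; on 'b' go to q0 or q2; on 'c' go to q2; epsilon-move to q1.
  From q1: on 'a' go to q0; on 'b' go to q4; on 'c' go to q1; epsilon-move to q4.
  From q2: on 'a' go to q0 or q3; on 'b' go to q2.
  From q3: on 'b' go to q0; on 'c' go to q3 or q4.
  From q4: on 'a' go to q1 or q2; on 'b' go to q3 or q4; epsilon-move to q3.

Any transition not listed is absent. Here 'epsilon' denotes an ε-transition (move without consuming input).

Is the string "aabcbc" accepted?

Yes

Start: ε-closure({q0}) = {q0, q1, q3, q4}.
Read 'a': q0→{q3}, q1→{q0}, q3→∅, q4→{q1, q2}; union {q0, q1, q2, q3}; ε-closure = {q0, q1, q2, q3, q4}.
Read 'a': q0→{q3}, q1→{q0}, q2→{q0, q3}, q3→∅, q4→{q1, q2}; union {q0, q1, q2, q3}; ε-closure = {q0, q1, q2, q3, q4}.
Read 'b': q0→{q0, q2}, q1→{q4}, q2→{q2}, q3→{q0}, q4→{q3, q4}; union {q0, q2, q3, q4}; ε-closure = {q0, q1, q2, q3, q4}.
Read 'c': q0→{q2}, q1→{q1}, q2→∅, q3→{q3, q4}, q4→∅; now {q1, q2, q3, q4}.
Read 'b': q1→{q4}, q2→{q2}, q3→{q0}, q4→{q3, q4}; union {q0, q2, q3, q4}; ε-closure = {q0, q1, q2, q3, q4}.
Read 'c': q0→{q2}, q1→{q1}, q2→∅, q3→{q3, q4}, q4→∅; now {q1, q2, q3, q4}.
The final set {q1, q2, q3, q4} contains the accepting states q2, q4.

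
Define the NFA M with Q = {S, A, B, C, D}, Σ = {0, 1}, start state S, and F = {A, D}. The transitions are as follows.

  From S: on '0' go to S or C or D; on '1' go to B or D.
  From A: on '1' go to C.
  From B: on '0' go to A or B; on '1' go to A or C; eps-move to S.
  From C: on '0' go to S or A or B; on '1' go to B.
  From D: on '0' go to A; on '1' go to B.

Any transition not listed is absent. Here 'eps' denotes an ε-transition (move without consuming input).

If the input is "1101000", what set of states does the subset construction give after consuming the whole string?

{S, A, B, C, D}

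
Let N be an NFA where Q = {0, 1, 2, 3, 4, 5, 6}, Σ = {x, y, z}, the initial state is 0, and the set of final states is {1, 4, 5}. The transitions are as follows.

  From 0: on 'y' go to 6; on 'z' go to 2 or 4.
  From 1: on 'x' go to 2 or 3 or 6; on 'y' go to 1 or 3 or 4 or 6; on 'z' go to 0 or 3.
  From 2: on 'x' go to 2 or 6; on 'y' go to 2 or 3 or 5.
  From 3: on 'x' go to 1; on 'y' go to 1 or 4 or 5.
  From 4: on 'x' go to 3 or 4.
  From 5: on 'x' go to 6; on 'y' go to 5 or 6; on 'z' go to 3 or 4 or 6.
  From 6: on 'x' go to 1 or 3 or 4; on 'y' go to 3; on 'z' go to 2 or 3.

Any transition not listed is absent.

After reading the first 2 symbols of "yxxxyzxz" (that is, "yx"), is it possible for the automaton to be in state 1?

Yes

Start in {0}.
Read 'y': {0} → {6}.
Read 'x': {6} → {1, 3, 4}.
State 1 is in {1, 3, 4}.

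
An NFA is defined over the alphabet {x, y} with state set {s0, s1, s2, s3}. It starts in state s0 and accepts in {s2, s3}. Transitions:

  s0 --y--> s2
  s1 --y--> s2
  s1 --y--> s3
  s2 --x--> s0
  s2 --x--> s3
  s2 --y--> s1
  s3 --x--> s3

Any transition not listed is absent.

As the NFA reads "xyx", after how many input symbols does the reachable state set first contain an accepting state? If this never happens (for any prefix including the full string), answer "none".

none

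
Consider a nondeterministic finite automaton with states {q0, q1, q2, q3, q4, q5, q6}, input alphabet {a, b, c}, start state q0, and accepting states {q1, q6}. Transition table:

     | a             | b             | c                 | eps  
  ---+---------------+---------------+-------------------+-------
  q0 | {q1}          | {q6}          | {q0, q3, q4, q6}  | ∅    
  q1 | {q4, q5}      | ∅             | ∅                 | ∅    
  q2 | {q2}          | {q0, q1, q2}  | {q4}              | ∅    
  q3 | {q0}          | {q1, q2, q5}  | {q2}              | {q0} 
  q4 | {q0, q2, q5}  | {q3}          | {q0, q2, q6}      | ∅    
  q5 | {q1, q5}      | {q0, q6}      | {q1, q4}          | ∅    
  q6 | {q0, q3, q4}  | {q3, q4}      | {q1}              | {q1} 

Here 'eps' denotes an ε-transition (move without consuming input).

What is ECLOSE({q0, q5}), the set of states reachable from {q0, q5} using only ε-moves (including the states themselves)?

Begin with {q0, q5}.
No ε-moves leave this set, so the closure equals the set itself.

{q0, q5}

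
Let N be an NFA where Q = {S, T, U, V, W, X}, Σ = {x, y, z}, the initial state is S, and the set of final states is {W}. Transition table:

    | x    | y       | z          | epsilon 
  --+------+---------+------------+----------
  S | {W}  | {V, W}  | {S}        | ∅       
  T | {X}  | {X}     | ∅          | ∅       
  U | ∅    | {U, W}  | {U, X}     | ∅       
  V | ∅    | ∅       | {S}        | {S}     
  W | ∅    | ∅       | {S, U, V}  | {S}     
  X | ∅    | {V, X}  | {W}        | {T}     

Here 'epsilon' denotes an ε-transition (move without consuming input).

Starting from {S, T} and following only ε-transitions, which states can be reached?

Begin with {S, T}.
No ε-moves leave this set, so the closure equals the set itself.

{S, T}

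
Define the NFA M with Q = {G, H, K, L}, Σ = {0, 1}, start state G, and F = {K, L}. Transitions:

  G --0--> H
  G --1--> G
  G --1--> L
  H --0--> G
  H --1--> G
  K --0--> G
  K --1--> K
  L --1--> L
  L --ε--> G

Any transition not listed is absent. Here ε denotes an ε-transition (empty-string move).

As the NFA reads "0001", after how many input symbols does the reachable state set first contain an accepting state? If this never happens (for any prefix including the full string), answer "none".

none

Start in {G}.
Read '0': G→{H}; now {H}.
Read '0': H→{G}; now {G}.
Read '0': G→{H}; now {H}.
Read '1': H→{G}; now {G}.
No reachable set along the way intersects F.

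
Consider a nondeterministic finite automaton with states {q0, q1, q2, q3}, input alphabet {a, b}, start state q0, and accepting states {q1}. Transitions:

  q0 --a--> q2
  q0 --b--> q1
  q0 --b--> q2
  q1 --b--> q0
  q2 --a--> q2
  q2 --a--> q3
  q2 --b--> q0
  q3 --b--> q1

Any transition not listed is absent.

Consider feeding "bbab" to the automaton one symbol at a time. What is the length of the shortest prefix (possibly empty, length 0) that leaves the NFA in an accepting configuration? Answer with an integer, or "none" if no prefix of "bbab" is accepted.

1

Start in {q0}.
Read 'b': {q0} → {q1, q2}.
None of the earlier sets intersect F, but {q1, q2} does.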